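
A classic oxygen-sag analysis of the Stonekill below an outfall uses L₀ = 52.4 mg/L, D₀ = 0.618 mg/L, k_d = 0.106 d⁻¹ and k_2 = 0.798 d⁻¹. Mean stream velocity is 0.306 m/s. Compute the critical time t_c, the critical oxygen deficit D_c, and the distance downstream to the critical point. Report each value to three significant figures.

t_c ≈ 2.80 d; D_c ≈ 5.17 mg/L; x_c ≈ 74.1 km

At the critical point dD/dt = 0, so k_d L₀ e^(−k_d t) = k_2 D. Substituting D(t) from the Streeter–Phelps equation and solving for t gives
t_c = ln[(k_2/k_d)(1 − D₀(k_2−k_d)/(k_d L₀))] / (k_2−k_d).
Here k_2−k_d = 0.6920 d⁻¹ and 1 − D₀(k_2−k_d)/(k_d L₀) = 1 − 0.618×0.6920/(0.106×52.4) = 0.9230, so
t_c = ln(7.528 × 0.9230) / 0.6920 = 1.939 / 0.6920 = 2.801 d.
L(t_c) = L₀ e^(−k_d t_c) = 52.4 × 0.7431 = 38.94 mg/L, and at the critical point k_2 D_c = k_d L, so D_c = (0.106/0.798) × 38.94 = 5.172 mg/L.
x_c = v t_c = 0.306 m/s × 2.801 d × 86400 s/d = 74060 m ≈ 74.1 km.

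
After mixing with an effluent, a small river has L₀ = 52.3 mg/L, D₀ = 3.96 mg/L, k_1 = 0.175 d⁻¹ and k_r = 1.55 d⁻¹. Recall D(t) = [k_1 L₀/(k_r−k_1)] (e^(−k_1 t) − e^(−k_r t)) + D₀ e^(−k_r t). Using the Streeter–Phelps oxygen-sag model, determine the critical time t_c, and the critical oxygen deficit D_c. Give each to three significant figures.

t_c ≈ 0.929 d; D_c ≈ 5.02 mg/L

At the critical point dD/dt = 0, so k_1 L₀ e^(−k_1 t) = k_r D. Substituting D(t) from the Streeter–Phelps equation and solving for t gives
t_c = ln[(k_r/k_1)(1 − D₀(k_r−k_1)/(k_1 L₀))] / (k_r−k_1).
Here k_r−k_1 = 1.375 d⁻¹ and 1 − D₀(k_r−k_1)/(k_1 L₀) = 1 − 3.96×1.375/(0.175×52.3) = 0.4051, so
t_c = ln(8.857 × 0.4051) / 1.375 = 1.278 / 1.375 = 0.9291 d.
D_c = (k_1/k_r) L₀ e^(−k_1 t_c) = (0.175/1.55) × 52.3 × e^(−0.175×0.9291) = 0.1129 × 52.3 × 0.8499 = 5.019 mg/L.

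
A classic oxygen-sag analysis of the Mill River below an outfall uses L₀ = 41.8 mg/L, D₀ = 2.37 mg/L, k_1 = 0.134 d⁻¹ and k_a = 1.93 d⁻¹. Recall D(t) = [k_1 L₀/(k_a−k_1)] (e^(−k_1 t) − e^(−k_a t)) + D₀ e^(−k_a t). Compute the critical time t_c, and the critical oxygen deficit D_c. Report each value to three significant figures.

With k_a/k_1 = 14.40 and 1 − D₀(k_a−k_1)/(k_1 L₀) = 0.2401,
t_c = ln(14.40 × 0.2401) / (1.93 − 0.134) = ln(3.458) / 1.796 = 1.241/1.796 = 0.6908 d.
D_c = (k_1/k_a) L₀ e^(−k_1 t_c) = (0.134/1.93) × 41.8 × e^(−0.134×0.6908) = 0.06943 × 41.8 × 0.9116 = 2.646 mg/L.

t_c ≈ 0.691 d; D_c ≈ 2.65 mg/L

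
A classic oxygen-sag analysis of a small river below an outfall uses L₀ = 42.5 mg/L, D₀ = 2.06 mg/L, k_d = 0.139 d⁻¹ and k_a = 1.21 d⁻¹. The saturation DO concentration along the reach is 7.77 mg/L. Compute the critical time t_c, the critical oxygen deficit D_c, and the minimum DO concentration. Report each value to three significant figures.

t_c ≈ 1.58 d; D_c ≈ 3.92 mg/L; min DO ≈ 3.85 mg/L

With k_a/k_d = 8.705 and 1 − D₀(k_a−k_d)/(k_d L₀) = 0.6265,
t_c = ln(8.705 × 0.6265) / (1.21 − 0.139) = ln(5.454) / 1.071 = 1.696/1.071 = 1.584 d.
L(t_c) = L₀ e^(−k_d t_c) = 42.5 × 0.8024 = 34.10 mg/L, and at the critical point k_a D_c = k_d L, so D_c = (0.139/1.21) × 34.10 = 3.917 mg/L.
Minimum DO = C_s − D_c = 7.77 − 3.917 = 3.853 mg/L.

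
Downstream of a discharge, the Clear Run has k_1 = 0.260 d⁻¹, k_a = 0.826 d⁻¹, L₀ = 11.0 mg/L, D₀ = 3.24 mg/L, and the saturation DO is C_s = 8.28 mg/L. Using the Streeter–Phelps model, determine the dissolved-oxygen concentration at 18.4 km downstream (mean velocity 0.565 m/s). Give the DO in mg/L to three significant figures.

DO ≈ 5.03 mg/L

Travel time t = x/v = 18.4 km / (0.565 m/s) = 18400 m / 0.565 m/s = 32570 s = 0.3769 d.
k_1 L₀/(k_a−k_1) = 0.260×11.0/(0.826−0.260) = 2.860/0.5660 = 5.053 mg/L.
e^(−k_1 t) = e^(−0.260×0.3769) = 0.9066; e^(−k_a t) = e^(−0.826×0.3769) = 0.7325.
D = 5.053 × (0.9066 − 0.7325) + 3.24 × 0.7325 = 0.8802 + 2.373 = 3.253 mg/L.
DO = C_s − D = 8.28 − 3.253 = 5.027 mg/L.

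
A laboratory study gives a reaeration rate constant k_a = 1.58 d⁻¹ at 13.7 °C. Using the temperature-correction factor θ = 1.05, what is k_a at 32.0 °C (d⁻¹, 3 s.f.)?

k_a(T₂) = k_a(T₁) · θ^(T₂−T₁) = 1.58 × 1.05^(32.0−13.7)
= 1.58 × 1.05^18.3 = 1.58 × 2.442 = 3.859 d⁻¹.

k_a ≈ 3.86 d⁻¹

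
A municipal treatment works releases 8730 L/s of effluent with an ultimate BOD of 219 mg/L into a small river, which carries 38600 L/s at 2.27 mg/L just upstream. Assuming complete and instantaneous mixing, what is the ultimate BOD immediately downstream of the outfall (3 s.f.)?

42.2 mg/L

Flow-weighted mixing: C = (Q_r C_r + Q_w C_w)/(Q_r + Q_w)
= (38600×2.27 + 8730×219)/(38600 + 8730) = 1.999×10^6/47330 = 42.25 mg/L.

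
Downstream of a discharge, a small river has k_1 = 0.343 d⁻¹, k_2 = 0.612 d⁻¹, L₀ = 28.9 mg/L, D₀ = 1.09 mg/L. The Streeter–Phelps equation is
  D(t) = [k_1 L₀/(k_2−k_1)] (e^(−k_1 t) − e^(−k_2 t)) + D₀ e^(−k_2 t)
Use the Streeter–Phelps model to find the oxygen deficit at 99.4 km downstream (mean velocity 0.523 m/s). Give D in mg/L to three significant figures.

Travel time t = x/v = 99.4 km / (0.523 m/s) = 99400 m / 0.523 m/s = 190100 s = 2.200 d.
k_1 L₀/(k_2−k_1) = 0.343×28.9/(0.612−0.343) = 9.913/0.2690 = 36.85 mg/L.
e^(−k_1 t) = e^(−0.343×2.200) = 0.4702; e^(−k_2 t) = e^(−0.612×2.200) = 0.2602.
D = 36.85 × (0.4702 − 0.2602) + 1.09 × 0.2602 = 7.739 + 0.2836 = 8.023 mg/L.

D ≈ 8.02 mg/L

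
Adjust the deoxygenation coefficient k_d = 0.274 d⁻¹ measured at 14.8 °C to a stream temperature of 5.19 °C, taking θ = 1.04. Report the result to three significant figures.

k_d ≈ 0.188 d⁻¹

k_d(T₂) = k_d(T₁) · θ^(T₂−T₁) = 0.274 × 1.04^(5.19−14.8)
= 0.274 × 1.04^-9.61 = 0.274 × 0.6860 = 0.1880 d⁻¹.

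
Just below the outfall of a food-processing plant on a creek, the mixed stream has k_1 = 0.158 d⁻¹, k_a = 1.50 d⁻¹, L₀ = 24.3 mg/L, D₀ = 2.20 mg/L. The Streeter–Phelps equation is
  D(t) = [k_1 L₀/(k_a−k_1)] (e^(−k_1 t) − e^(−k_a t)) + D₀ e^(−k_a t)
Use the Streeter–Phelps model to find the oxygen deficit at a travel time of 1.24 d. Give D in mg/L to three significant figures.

k_1 L₀/(k_a−k_1) = 0.158×24.3/(1.50−0.158) = 3.839/1.342 = 2.861 mg/L.
e^(−k_1 t) = e^(−0.158×1.240) = 0.8221; e^(−k_a t) = e^(−1.50×1.240) = 0.1557.
D = 2.861 × (0.8221 − 0.1557) + 2.20 × 0.1557 = 1.907 + 0.3425 = 2.249 mg/L.

D ≈ 2.25 mg/L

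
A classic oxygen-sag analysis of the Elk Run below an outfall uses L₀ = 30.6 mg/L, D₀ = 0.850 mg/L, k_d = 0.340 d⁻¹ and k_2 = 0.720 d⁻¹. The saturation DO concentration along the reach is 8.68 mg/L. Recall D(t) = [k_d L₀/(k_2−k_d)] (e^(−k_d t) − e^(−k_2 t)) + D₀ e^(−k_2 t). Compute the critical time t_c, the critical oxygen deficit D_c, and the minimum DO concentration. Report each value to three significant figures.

With k_2/k_d = 2.118 and 1 − D₀(k_2−k_d)/(k_d L₀) = 0.9690,
t_c = ln(2.118 × 0.9690) / (0.720 − 0.340) = ln(2.052) / 0.3800 = 0.7188/0.3800 = 1.891 d.
L(t_c) = L₀ e^(−k_d t_c) = 30.6 × 0.5257 = 16.09 mg/L, and at the critical point k_2 D_c = k_d L, so D_c = (0.340/0.720) × 16.09 = 7.596 mg/L.
Minimum DO = C_s − D_c = 8.68 − 7.596 = 1.084 mg/L.

t_c ≈ 1.89 d; D_c ≈ 7.60 mg/L; min DO ≈ 1.08 mg/L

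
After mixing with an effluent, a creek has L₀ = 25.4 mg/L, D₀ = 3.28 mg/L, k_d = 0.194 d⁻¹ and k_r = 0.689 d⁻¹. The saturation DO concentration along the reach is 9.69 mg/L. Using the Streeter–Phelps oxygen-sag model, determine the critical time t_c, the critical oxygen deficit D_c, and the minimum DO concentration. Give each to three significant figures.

With k_r/k_d = 3.552 and 1 − D₀(k_r−k_d)/(k_d L₀) = 0.6705,
t_c = ln(3.552 × 0.6705) / (0.689 − 0.194) = ln(2.381) / 0.4950 = 0.8677/0.4950 = 1.753 d.
L(t_c) = L₀ e^(−k_d t_c) = 25.4 × 0.7117 = 18.08 mg/L, and at the critical point k_r D_c = k_d L, so D_c = (0.194/0.689) × 18.08 = 5.090 mg/L.
Minimum DO = C_s − D_c = 9.69 − 5.090 = 4.600 mg/L.

t_c ≈ 1.75 d; D_c ≈ 5.09 mg/L; min DO ≈ 4.60 mg/L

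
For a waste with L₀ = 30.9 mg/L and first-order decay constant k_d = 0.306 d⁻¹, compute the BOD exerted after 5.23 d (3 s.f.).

y ≈ 24.7 mg/L

y_t = L₀(1 − e^(−k_d t)) = 30.9 × (1 − e^(−0.306×5.23))
= 30.9 × (1 − 0.2018) = 30.9 × 0.7982 = 24.66 mg/L.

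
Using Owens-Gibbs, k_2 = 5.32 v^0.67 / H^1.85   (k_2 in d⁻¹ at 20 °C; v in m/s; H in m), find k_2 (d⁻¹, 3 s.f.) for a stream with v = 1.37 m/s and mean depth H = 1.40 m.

k_2 = 5.32 × 1.37^0.67 / 1.40^1.85 = 5.32 × 1.235 / 1.864 = 3.525 d⁻¹.

k_2 ≈ 3.53 d⁻¹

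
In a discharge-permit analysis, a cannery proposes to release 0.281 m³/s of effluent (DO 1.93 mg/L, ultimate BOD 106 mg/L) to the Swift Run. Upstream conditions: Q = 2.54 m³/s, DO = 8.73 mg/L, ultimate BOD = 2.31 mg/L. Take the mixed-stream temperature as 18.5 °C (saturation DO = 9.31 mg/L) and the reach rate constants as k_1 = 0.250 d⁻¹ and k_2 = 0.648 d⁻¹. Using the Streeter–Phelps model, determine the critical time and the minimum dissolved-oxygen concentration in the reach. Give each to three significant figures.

Mixed DO = (2.54×8.73 + 0.281×1.93)/(2.54+0.281) = 22.72/2.821 = 8.053 mg/L.
Mixed L₀ = (2.54×2.31 + 0.281×106)/(2.821) = 35.65/2.821 = 12.64 mg/L.
Initial deficit D₀ = C_s − DO₀ = 9.31 − 8.053 = 1.257 mg/L.
t_c = (1/0.3980) ln[(0.648/0.250)(1 − 1.257×0.3980/(0.250×12.64))] = 2.513 × ln(2.181) = 1.960 d.
D_c = (0.250/0.648) × 12.64 × e^(−0.250×1.960) = 0.3858 × 12.64 × 0.6127 = 2.987 mg/L.
Minimum DO = 9.31 − 2.987 = 6.323 mg/L.

t_c ≈ 1.96 d; minimum DO ≈ 6.32 mg/L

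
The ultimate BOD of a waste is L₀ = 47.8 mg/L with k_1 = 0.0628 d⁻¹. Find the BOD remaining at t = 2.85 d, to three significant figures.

L_t = L₀ e^(−k_1 t) = 47.8 × e^(−0.0628×2.85) = 47.8 × 0.8361 = 39.97 mg/L.

L ≈ 40.0 mg/L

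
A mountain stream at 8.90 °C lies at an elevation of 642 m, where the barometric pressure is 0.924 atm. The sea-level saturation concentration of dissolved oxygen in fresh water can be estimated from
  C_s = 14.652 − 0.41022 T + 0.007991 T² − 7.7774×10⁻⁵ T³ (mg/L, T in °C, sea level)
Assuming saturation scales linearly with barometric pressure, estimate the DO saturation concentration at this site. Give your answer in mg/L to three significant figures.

C_s ≈ 10.7 mg/L

At sea level: C_s = 14.652 − 0.41022×8.90 + 0.007991×8.90² − 7.7774×10⁻⁵×8.90³ = 11.58 mg/L.
Pressure correction: C_s' = 11.58 × 0.924 = 10.70 mg/L.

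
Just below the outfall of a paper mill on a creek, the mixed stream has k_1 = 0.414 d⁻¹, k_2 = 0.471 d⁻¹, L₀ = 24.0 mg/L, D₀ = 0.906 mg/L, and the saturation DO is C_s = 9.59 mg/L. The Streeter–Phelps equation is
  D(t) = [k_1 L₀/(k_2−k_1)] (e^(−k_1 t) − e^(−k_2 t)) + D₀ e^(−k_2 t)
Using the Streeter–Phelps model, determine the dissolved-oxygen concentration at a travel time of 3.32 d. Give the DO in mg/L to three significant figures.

k_1 L₀/(k_2−k_1) = 0.414×24.0/(0.471−0.414) = 9.936/0.05700 = 174.3 mg/L.
e^(−k_1 t) = e^(−0.414×3.320) = 0.2530; e^(−k_2 t) = e^(−0.471×3.320) = 0.2094.
D = 174.3 × (0.2530 − 0.2094) + 0.906 × 0.2094 = 7.603 + 0.1897 = 7.793 mg/L.
DO = C_s − D = 9.59 − 7.793 = 1.797 mg/L.

DO ≈ 1.80 mg/L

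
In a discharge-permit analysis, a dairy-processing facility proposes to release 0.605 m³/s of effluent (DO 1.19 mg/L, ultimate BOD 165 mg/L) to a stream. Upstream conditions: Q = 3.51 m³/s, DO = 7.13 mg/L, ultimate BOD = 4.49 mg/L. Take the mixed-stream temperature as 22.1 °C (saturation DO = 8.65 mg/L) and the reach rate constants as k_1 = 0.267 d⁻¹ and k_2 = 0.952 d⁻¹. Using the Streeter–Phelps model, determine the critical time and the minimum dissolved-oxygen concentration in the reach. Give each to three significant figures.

t_c ≈ 1.50 d; minimum DO ≈ 3.37 mg/L

Mixed DO = (3.51×7.13 + 0.605×1.19)/(3.51+0.605) = 25.75/4.115 = 6.257 mg/L.
Mixed L₀ = (3.51×4.49 + 0.605×165)/(4.115) = 115.6/4.115 = 28.09 mg/L.
Initial deficit D₀ = C_s − DO₀ = 8.65 − 6.257 = 2.393 mg/L.
t_c = (1/0.6850) ln[(0.952/0.267)(1 − 2.393×0.6850/(0.267×28.09))] = 1.460 × ln(2.786) = 1.496 d.
D_c = (0.267/0.952) × 28.09 × e^(−0.267×1.496) = 0.2805 × 28.09 × 0.6707 = 5.284 mg/L.
Minimum DO = 8.65 − 5.284 = 3.366 mg/L.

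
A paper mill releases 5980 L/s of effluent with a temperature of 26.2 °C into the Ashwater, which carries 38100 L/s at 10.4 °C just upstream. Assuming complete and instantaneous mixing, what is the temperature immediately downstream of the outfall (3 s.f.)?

12.5 °C

Flow-weighted mixing: C = (Q_r C_r + Q_w C_w)/(Q_r + Q_w)
= (38100×10.4 + 5980×26.2)/(38100 + 5980) = 552900/44080 = 12.54 °C.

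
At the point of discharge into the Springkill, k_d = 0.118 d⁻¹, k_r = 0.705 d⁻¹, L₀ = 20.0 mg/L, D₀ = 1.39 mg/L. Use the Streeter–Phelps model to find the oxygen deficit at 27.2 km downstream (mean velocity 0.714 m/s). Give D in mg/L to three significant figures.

D ≈ 1.89 mg/L

Travel time t = x/v = 27.2 km / (0.714 m/s) = 27200 m / 0.714 m/s = 38100 s = 0.4409 d.
k_d L₀/(k_r−k_d) = 0.118×20.0/(0.705−0.118) = 2.360/0.5870 = 4.020 mg/L.
e^(−k_d t) = e^(−0.118×0.4409) = 0.9493; e^(−k_r t) = e^(−0.705×0.4409) = 0.7328.
D = 4.020 × (0.9493 − 0.7328) + 1.39 × 0.7328 = 0.8703 + 1.019 = 1.889 mg/L.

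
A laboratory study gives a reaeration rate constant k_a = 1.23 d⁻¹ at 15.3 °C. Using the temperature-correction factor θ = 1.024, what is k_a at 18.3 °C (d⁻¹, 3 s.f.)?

k_a ≈ 1.32 d⁻¹

k_a(T₂) = k_a(T₁) · θ^(T₂−T₁) = 1.23 × 1.024^(18.3−15.3)
= 1.23 × 1.024^3.00 = 1.23 × 1.074 = 1.321 d⁻¹.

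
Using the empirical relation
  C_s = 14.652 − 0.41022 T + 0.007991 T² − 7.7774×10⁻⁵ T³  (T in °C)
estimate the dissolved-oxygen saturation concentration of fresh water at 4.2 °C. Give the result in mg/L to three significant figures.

C_s ≈ 13.1 mg/L

C_s = 14.652 − 0.41022×4.2 + 0.007991×4.2² − 7.7774×10⁻⁵×4.2³ = 13.06 mg/L.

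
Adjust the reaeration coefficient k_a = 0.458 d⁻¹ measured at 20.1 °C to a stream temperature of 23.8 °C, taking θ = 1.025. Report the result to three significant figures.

k_a(T₂) = k_a(T₁) · θ^(T₂−T₁) = 0.458 × 1.025^(23.8−20.1)
= 0.458 × 1.025^3.70 = 0.458 × 1.096 = 0.5018 d⁻¹.

k_a ≈ 0.502 d⁻¹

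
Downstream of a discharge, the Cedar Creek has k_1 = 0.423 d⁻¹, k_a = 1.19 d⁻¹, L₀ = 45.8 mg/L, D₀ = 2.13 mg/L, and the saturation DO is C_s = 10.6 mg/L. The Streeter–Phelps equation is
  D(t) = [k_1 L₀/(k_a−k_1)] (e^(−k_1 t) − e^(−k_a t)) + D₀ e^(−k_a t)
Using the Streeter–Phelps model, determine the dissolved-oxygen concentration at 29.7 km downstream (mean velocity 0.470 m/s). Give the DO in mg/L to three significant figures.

DO ≈ 1.75 mg/L

Travel time t = x/v = 29.7 km / (0.470 m/s) = 29700 m / 0.470 m/s = 63190 s = 0.7314 d.
k_1 L₀/(k_a−k_1) = 0.423×45.8/(1.19−0.423) = 19.37/0.7670 = 25.26 mg/L.
e^(−k_1 t) = e^(−0.423×0.7314) = 0.7339; e^(−k_a t) = e^(−1.19×0.7314) = 0.4188.
D = 25.26 × (0.7339 − 0.4188) + 2.13 × 0.4188 = 7.959 + 0.8921 = 8.851 mg/L.
DO = C_s − D = 10.6 − 8.851 = 1.749 mg/L.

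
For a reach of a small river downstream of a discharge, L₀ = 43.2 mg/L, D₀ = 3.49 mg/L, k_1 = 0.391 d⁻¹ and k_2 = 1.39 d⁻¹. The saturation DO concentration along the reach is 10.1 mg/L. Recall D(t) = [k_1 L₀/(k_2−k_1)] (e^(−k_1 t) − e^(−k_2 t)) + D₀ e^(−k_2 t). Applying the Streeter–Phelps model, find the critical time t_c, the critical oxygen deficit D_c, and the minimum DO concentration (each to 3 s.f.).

t_c ≈ 1.04 d; D_c ≈ 8.10 mg/L; min DO ≈ 2.00 mg/L

t_c = [1/(k_2−k_1)] ln[(k_2/k_1)(1 − D₀(k_2−k_1)/(k_1 L₀))]
= [1/(1.39−0.391)] ln[(1.39/0.391)(1 − 3.49×0.9990/(0.391×43.2))]
= (1/0.9990) ln[3.555 × 0.7936] = 1.001 × ln(2.821) = 1.001 × 1.037 = 1.038 d.
D_c = (k_1/k_2) L₀ e^(−k_1 t_c) = (0.391/1.39) × 43.2 × e^(−0.391×1.038) = 0.2813 × 43.2 × 0.6664 = 8.097 mg/L.
Minimum DO = C_s − D_c = 10.1 − 8.097 = 2.003 mg/L.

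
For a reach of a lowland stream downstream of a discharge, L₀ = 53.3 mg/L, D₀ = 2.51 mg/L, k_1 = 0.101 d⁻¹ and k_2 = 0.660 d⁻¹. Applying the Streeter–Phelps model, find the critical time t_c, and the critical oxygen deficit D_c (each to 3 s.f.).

t_c ≈ 2.82 d; D_c ≈ 6.14 mg/L

At the critical point dD/dt = 0, so k_1 L₀ e^(−k_1 t) = k_2 D. Substituting D(t) from the Streeter–Phelps equation and solving for t gives
t_c = ln[(k_2/k_1)(1 − D₀(k_2−k_1)/(k_1 L₀))] / (k_2−k_1).
Here k_2−k_1 = 0.5590 d⁻¹ and 1 − D₀(k_2−k_1)/(k_1 L₀) = 1 − 2.51×0.5590/(0.101×53.3) = 0.7394, so
t_c = ln(6.535 × 0.7394) / 0.5590 = 1.575 / 0.5590 = 2.818 d.
D_c = (k_1/k_2) L₀ e^(−k_1 t_c) = (0.101/0.660) × 53.3 × e^(−0.101×2.818) = 0.1530 × 53.3 × 0.7523 = 6.136 mg/L.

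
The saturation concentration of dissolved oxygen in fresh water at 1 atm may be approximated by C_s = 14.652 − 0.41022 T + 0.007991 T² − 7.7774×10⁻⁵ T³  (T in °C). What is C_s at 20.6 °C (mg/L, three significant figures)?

C_s = 14.652 − 0.41022×20.6 + 0.007991×20.6² − 7.7774×10⁻⁵×20.6³ = 8.913 mg/L.

C_s ≈ 8.91 mg/L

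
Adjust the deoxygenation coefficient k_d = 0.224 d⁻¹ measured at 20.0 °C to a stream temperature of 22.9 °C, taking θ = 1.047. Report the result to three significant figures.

k_d(T₂) = k_d(T₁) · θ^(T₂−T₁) = 0.224 × 1.047^(22.9−20.0)
= 0.224 × 1.047^2.90 = 0.224 × 1.142 = 0.2559 d⁻¹.

k_d ≈ 0.256 d⁻¹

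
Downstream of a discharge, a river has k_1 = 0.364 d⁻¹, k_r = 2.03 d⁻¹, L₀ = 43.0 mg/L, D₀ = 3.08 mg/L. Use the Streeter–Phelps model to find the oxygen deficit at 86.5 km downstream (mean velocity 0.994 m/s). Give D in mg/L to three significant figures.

Travel time t = x/v = 86.5 km / (0.994 m/s) = 86500 m / 0.994 m/s = 87020 s = 1.007 d.
k_1 L₀/(k_r−k_1) = 0.364×43.0/(2.03−0.364) = 15.65/1.666 = 9.395 mg/L.
e^(−k_1 t) = e^(−0.364×1.007) = 0.6931; e^(−k_r t) = e^(−2.03×1.007) = 0.1294.
D = 9.395 × (0.6931 − 0.1294) + 3.08 × 0.1294 = 5.295 + 0.3986 = 5.694 mg/L.

D ≈ 5.69 mg/L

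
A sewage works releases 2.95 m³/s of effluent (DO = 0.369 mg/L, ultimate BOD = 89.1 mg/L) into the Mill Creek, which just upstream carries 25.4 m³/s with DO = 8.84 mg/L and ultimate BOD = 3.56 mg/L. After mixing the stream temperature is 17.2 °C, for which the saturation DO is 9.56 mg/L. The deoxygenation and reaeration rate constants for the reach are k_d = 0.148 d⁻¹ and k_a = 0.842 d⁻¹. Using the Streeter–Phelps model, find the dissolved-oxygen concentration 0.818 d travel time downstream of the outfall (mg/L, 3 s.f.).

DO ≈ 7.74 mg/L

Mixed DO = (25.4×8.84 + 2.95×0.369)/(25.4+2.95) = 225.6/28.35 = 7.959 mg/L.
Mixed L₀ = (25.4×3.56 + 2.95×89.1)/(28.35) = 353.3/28.35 = 12.46 mg/L.
Initial deficit D₀ = C_s − DO₀ = 9.56 − 7.959 = 1.601 mg/L.
D(0.818) = [0.148×12.46/(0.842−0.148)](e^(−0.148×0.818) − e^(−0.842×0.818)) + 1.601 e^(−0.842×0.818)
= 2.657 × (0.8860 − 0.5022) + 1.601 × 0.5022 = 1.824 mg/L.
DO = 9.56 − 1.824 = 7.736 mg/L.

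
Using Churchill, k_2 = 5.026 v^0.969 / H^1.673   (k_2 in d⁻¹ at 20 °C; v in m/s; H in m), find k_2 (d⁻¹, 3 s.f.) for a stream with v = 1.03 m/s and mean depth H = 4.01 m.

k_2 = 5.026 × 1.03^0.969 / 4.01^1.673 = 5.026 × 1.029 / 10.21 = 0.5065 d⁻¹.

k_2 ≈ 0.507 d⁻¹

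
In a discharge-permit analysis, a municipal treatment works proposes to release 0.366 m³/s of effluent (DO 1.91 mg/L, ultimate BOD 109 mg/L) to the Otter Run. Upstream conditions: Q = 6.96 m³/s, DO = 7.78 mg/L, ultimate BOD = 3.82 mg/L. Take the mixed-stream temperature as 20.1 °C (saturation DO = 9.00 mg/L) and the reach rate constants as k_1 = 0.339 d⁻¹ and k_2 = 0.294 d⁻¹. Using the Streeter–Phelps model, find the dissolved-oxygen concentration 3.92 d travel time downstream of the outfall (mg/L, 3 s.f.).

Mixed DO = (6.96×7.78 + 0.366×1.91)/(6.96+0.366) = 54.85/7.326 = 7.487 mg/L.
Mixed L₀ = (6.96×3.82 + 0.366×109)/(7.326) = 66.48/7.326 = 9.075 mg/L.
Initial deficit D₀ = C_s − DO₀ = 9.00 − 7.487 = 1.513 mg/L.
D(3.92) = [0.339×9.075/(0.294−0.339)](e^(−0.339×3.92) − e^(−0.294×3.92)) + 1.513 e^(−0.294×3.92)
= -68.36 × (0.2648 − 0.3159) + 1.513 × 0.3159 = 3.970 mg/L.
DO = 9.00 − 3.970 = 5.030 mg/L.

DO ≈ 5.03 mg/L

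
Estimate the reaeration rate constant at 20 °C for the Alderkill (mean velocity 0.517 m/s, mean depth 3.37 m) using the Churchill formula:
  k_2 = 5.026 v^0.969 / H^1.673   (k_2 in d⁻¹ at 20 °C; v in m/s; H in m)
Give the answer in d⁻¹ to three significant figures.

k_2 = 5.026 × 0.517^0.969 / 3.37^1.673 = 5.026 × 0.5277 / 7.634 = 0.3474 d⁻¹.

k_2 ≈ 0.347 d⁻¹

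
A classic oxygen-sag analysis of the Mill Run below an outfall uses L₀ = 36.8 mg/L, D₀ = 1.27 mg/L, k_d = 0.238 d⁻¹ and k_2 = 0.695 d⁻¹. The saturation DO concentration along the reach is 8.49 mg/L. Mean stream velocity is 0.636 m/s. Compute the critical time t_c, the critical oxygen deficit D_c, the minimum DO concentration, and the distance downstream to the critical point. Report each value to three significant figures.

t_c ≈ 2.19 d; D_c ≈ 7.47 mg/L; min DO ≈ 1.02 mg/L; x_c ≈ 121 km

t_c = [1/(k_2−k_d)] ln[(k_2/k_d)(1 − D₀(k_2−k_d)/(k_d L₀))]
= [1/(0.695−0.238)] ln[(0.695/0.238)(1 − 1.27×0.4570/(0.238×36.8))]
= (1/0.4570) ln[2.920 × 0.9337] = 2.188 × ln(2.727) = 2.188 × 1.003 = 2.195 d.
L(t_c) = L₀ e^(−k_d t_c) = 36.8 × 0.5931 = 21.83 mg/L, and at the critical point k_2 D_c = k_d L, so D_c = (0.238/0.695) × 21.83 = 7.474 mg/L.
Minimum DO = C_s − D_c = 8.49 − 7.474 = 1.016 mg/L.
x_c = v t_c = 0.636 m/s × 2.195 d × 86400 s/d = 120600 m ≈ 121 km.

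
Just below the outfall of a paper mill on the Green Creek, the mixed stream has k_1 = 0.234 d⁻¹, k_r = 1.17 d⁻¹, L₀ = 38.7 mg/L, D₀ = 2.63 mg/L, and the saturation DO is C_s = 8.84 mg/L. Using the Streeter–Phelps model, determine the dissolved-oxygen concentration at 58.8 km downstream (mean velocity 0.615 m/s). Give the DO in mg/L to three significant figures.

Travel time t = x/v = 58.8 km / (0.615 m/s) = 58800 m / 0.615 m/s = 95610 s = 1.107 d.
k_1 L₀/(k_r−k_1) = 0.234×38.7/(1.17−0.234) = 9.056/0.9360 = 9.675 mg/L.
e^(−k_1 t) = e^(−0.234×1.107) = 0.7719; e^(−k_r t) = e^(−1.17×1.107) = 0.2740.
D = 9.675 × (0.7719 − 0.2740) + 2.63 × 0.2740 = 4.817 + 0.7206 = 5.538 mg/L.
DO = C_s − D = 8.84 − 5.538 = 3.302 mg/L.

DO ≈ 3.30 mg/L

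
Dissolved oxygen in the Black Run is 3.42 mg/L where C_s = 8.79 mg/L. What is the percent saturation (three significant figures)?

% saturation = C/C_s × 100 = 3.42/8.79 × 100 = 38.9 %.

38.9 % saturation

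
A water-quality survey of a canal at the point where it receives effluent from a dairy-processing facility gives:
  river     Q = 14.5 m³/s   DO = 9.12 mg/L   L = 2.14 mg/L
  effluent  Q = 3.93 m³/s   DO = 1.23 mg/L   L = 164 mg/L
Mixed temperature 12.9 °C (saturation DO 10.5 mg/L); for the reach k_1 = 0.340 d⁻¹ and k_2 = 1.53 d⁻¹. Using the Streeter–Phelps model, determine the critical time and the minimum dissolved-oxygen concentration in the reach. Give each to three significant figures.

Mixed DO = (14.5×9.12 + 3.93×1.23)/(14.5+3.93) = 137.1/18.43 = 7.438 mg/L.
Mixed L₀ = (14.5×2.14 + 3.93×164)/(18.43) = 675.5/18.43 = 36.65 mg/L.
Initial deficit D₀ = C_s − DO₀ = 10.5 − 7.438 = 3.062 mg/L.
t_c = (1/1.190) ln[(1.53/0.340)(1 − 3.062×1.190/(0.340×36.65))] = 0.8403 × ln(3.184) = 0.9733 d.
D_c = (0.340/1.53) × 36.65 × e^(−0.340×0.9733) = 0.2222 × 36.65 × 0.7183 = 5.851 mg/L.
Minimum DO = 10.5 − 5.851 = 4.649 mg/L.

t_c ≈ 0.973 d; minimum DO ≈ 4.65 mg/L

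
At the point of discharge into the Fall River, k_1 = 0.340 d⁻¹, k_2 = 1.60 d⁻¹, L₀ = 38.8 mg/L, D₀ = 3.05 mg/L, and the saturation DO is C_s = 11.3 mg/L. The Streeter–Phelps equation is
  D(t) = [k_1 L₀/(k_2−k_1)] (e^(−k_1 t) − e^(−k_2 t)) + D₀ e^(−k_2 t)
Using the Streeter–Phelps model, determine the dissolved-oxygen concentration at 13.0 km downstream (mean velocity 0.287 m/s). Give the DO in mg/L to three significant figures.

DO ≈ 5.75 mg/L

Travel time t = x/v = 13.0 km / (0.287 m/s) = 13000 m / 0.287 m/s = 45300 s = 0.5243 d.
k_1 L₀/(k_2−k_1) = 0.340×38.8/(1.60−0.340) = 13.19/1.260 = 10.47 mg/L.
e^(−k_1 t) = e^(−0.340×0.5243) = 0.8367; e^(−k_2 t) = e^(−1.60×0.5243) = 0.4322.
D = 10.47 × (0.8367 − 0.4322) + 3.05 × 0.4322 = 4.235 + 1.318 = 5.553 mg/L.
DO = C_s − D = 11.3 − 5.553 = 5.747 mg/L.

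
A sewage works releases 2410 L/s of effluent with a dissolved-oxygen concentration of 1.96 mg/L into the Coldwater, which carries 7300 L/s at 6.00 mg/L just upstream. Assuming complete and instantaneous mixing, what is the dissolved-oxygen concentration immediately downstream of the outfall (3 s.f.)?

5.00 mg/L

Flow-weighted mixing: C = (Q_r C_r + Q_w C_w)/(Q_r + Q_w)
= (7300×6.00 + 2410×1.96)/(7300 + 2410) = 48520/9710 = 4.997 mg/L.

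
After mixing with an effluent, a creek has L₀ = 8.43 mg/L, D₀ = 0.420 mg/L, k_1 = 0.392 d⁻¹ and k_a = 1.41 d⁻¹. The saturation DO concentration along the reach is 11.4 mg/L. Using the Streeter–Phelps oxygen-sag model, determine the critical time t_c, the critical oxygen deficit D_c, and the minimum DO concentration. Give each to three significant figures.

t_c ≈ 1.12 d; D_c ≈ 1.51 mg/L; min DO ≈ 9.89 mg/L

With k_a/k_1 = 3.597 and 1 − D₀(k_a−k_1)/(k_1 L₀) = 0.8706,
t_c = ln(3.597 × 0.8706) / (1.41 − 0.392) = ln(3.132) / 1.018 = 1.142/1.018 = 1.121 d.
D_c = (k_1/k_a) L₀ e^(−k_1 t_c) = (0.392/1.41) × 8.43 × e^(−0.392×1.121) = 0.2780 × 8.43 × 0.6443 = 1.510 mg/L.
Minimum DO = C_s − D_c = 11.4 − 1.510 = 9.890 mg/L.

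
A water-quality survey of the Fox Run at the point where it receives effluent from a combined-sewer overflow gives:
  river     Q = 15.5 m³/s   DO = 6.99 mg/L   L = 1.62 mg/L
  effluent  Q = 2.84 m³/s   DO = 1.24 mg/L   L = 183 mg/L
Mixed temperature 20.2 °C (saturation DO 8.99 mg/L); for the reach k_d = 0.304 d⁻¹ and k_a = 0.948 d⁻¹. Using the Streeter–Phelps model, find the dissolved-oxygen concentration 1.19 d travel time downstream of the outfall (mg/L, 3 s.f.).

DO ≈ 2.83 mg/L

Mixed DO = (15.5×6.99 + 2.84×1.24)/(15.5+2.84) = 111.9/18.34 = 6.100 mg/L.
Mixed L₀ = (15.5×1.62 + 2.84×183)/(18.34) = 544.8/18.34 = 29.71 mg/L.
Initial deficit D₀ = C_s − DO₀ = 8.99 − 6.100 = 2.890 mg/L.
D(1.19) = [0.304×29.71/(0.948−0.304)](e^(−0.304×1.19) − e^(−0.948×1.19)) + 2.890 e^(−0.948×1.19)
= 14.02 × (0.6964 − 0.3236) + 2.890 × 0.3236 = 6.163 mg/L.
DO = 8.99 − 6.163 = 2.827 mg/L.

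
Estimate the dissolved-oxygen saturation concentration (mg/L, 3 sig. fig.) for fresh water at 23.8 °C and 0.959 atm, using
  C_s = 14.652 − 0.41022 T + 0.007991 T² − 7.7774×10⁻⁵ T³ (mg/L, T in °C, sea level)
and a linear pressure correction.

C_s ≈ 8.02 mg/L

At sea level: C_s = 14.652 − 0.41022×23.8 + 0.007991×23.8² − 7.7774×10⁻⁵×23.8³ = 8.367 mg/L.
Pressure correction: C_s' = 8.367 × 0.959 = 8.024 mg/L.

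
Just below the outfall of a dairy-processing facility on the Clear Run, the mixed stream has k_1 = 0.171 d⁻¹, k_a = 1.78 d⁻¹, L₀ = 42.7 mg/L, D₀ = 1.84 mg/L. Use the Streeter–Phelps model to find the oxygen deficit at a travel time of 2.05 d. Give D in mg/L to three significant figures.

D ≈ 3.13 mg/L

k_1 L₀/(k_a−k_1) = 0.171×42.7/(1.78−0.171) = 7.302/1.609 = 4.538 mg/L.
e^(−k_1 t) = e^(−0.171×2.050) = 0.7043; e^(−k_a t) = e^(−1.78×2.050) = 0.02602.
D = 4.538 × (0.7043 − 0.02602) + 1.84 × 0.02602 = 3.078 + 0.04787 = 3.126 mg/L.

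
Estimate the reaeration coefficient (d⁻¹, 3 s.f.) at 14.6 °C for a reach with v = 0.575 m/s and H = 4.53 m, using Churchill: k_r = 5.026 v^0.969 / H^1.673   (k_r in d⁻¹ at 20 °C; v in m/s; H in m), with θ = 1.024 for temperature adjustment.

k_r(20) = 5.026 × 0.575^0.969 / 4.53^1.673 = 5.026 × 0.5849 / 12.52 = 0.2348 d⁻¹.
k_r(14.6) = 0.2348 × 1.024^(14.6−20) = 0.2348 × 0.8798 = 0.2066 d⁻¹.

k_r ≈ 0.207 d⁻¹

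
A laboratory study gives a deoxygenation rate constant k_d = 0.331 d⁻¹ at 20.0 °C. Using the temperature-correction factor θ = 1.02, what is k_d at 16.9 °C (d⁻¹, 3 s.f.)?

k_d(T₂) = k_d(T₁) · θ^(T₂−T₁) = 0.331 × 1.02^(16.9−20.0)
= 0.331 × 1.02^-3.10 = 0.331 × 0.9405 = 0.3113 d⁻¹.

k_d ≈ 0.311 d⁻¹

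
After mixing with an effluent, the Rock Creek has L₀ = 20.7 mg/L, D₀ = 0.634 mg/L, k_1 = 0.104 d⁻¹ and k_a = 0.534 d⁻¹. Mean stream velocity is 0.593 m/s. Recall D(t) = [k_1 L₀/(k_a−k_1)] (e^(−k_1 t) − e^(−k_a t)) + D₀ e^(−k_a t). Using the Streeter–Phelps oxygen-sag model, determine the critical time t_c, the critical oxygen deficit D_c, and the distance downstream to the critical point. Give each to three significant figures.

t_c ≈ 3.49 d; D_c ≈ 2.80 mg/L; x_c ≈ 179 km

With k_a/k_1 = 5.135 and 1 − D₀(k_a−k_1)/(k_1 L₀) = 0.8734,
t_c = ln(5.135 × 0.8734) / (0.534 − 0.104) = ln(4.484) / 0.4300 = 1.501/0.4300 = 3.490 d.
L(t_c) = L₀ e^(−k_1 t_c) = 20.7 × 0.6956 = 14.40 mg/L, and at the critical point k_a D_c = k_1 L, so D_c = (0.104/0.534) × 14.40 = 2.804 mg/L.
x_c = v t_c = 0.593 m/s × 3.490 d × 86400 s/d = 178800 m ≈ 179 km.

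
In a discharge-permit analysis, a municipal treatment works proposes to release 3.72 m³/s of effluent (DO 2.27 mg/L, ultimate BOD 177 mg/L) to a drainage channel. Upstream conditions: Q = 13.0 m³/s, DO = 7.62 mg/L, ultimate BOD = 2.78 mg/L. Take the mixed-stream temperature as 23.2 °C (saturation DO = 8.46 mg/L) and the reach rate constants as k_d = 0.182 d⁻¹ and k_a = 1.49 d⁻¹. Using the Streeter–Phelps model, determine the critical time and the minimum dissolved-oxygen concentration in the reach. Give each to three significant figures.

Mixed DO = (13.0×7.62 + 3.72×2.27)/(13.0+3.72) = 107.5/16.72 = 6.430 mg/L.
Mixed L₀ = (13.0×2.78 + 3.72×177)/(16.72) = 694.6/16.72 = 41.54 mg/L.
Initial deficit D₀ = C_s − DO₀ = 8.46 − 6.430 = 2.030 mg/L.
t_c = (1/1.308) ln[(1.49/0.182)(1 − 2.030×1.308/(0.182×41.54))] = 0.7645 × ln(5.311) = 1.277 d.
D_c = (0.182/1.49) × 41.54 × e^(−0.182×1.277) = 0.1221 × 41.54 × 0.7927 = 4.022 mg/L.
Minimum DO = 8.46 − 4.022 = 4.438 mg/L.

t_c ≈ 1.28 d; minimum DO ≈ 4.44 mg/L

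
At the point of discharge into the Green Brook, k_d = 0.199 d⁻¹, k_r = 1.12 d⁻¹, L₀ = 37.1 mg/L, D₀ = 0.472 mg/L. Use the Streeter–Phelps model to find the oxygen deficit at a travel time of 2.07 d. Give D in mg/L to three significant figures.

D ≈ 4.57 mg/L

k_d L₀/(k_r−k_d) = 0.199×37.1/(1.12−0.199) = 7.383/0.9210 = 8.016 mg/L.
e^(−k_d t) = e^(−0.199×2.070) = 0.6624; e^(−k_r t) = e^(−1.12×2.070) = 0.09843.
D = 8.016 × (0.6624 − 0.09843) + 0.472 × 0.09843 = 4.521 + 0.04646 = 4.567 mg/L.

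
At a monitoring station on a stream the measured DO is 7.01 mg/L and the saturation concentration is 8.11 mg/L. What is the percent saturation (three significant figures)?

86.4 % saturation

% saturation = C/C_s × 100 = 7.01/8.11 × 100 = 86.4 %.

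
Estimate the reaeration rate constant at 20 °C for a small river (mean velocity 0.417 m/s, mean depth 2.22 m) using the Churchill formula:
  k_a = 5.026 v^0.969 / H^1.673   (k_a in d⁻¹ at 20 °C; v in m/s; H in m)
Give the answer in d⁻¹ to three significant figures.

k_a = 5.026 × 0.417^0.969 / 2.22^1.673 = 5.026 × 0.4285 / 3.797 = 0.5671 d⁻¹.

k_a ≈ 0.567 d⁻¹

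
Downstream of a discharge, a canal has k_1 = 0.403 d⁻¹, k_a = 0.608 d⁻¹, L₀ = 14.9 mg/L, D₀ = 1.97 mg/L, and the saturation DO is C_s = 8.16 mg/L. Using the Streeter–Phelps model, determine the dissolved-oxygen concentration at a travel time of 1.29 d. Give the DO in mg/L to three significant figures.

k_1 L₀/(k_a−k_1) = 0.403×14.9/(0.608−0.403) = 6.005/0.2050 = 29.29 mg/L.
e^(−k_1 t) = e^(−0.403×1.290) = 0.5946; e^(−k_a t) = e^(−0.608×1.290) = 0.4564.
D = 29.29 × (0.5946 − 0.4564) + 1.97 × 0.4564 = 4.047 + 0.8992 = 4.946 mg/L.
DO = C_s − D = 8.16 − 4.946 = 3.214 mg/L.

DO ≈ 3.21 mg/L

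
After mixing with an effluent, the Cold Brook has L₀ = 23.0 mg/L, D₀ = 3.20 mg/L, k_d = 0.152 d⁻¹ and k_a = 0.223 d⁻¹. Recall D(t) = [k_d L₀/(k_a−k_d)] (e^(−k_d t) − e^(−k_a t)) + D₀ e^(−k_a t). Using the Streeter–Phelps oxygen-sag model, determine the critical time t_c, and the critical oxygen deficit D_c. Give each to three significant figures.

t_c = [1/(k_a−k_d)] ln[(k_a/k_d)(1 − D₀(k_a−k_d)/(k_d L₀))]
= [1/(0.223−0.152)] ln[(0.223/0.152)(1 − 3.20×0.07100/(0.152×23.0))]
= (1/0.07100) ln[1.467 × 0.9350] = 14.08 × ln(1.372) = 14.08 × 0.3161 = 4.452 d.
D_c = (k_d/k_a) L₀ e^(−k_d t_c) = (0.152/0.223) × 23.0 × e^(−0.152×4.452) = 0.6816 × 23.0 × 0.5083 = 7.968 mg/L.

t_c ≈ 4.45 d; D_c ≈ 7.97 mg/L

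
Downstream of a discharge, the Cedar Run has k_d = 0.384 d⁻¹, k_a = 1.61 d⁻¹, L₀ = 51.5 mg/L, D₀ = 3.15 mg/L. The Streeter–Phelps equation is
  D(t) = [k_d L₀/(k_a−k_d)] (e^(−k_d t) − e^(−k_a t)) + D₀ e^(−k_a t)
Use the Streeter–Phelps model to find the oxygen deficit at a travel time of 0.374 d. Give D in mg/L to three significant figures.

D ≈ 6.86 mg/L

k_d L₀/(k_a−k_d) = 0.384×51.5/(1.61−0.384) = 19.78/1.226 = 16.13 mg/L.
e^(−k_d t) = e^(−0.384×0.3740) = 0.8662; e^(−k_a t) = e^(−1.61×0.3740) = 0.5476.
D = 16.13 × (0.8662 − 0.5476) + 3.15 × 0.5476 = 5.139 + 1.725 = 6.864 mg/L.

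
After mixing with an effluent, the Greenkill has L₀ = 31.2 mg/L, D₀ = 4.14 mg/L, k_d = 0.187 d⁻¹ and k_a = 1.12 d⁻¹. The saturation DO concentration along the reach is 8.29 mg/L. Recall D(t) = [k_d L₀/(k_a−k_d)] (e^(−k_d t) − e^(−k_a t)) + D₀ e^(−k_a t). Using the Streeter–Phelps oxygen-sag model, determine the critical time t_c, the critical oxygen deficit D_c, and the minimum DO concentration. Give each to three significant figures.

t_c = [1/(k_a−k_d)] ln[(k_a/k_d)(1 − D₀(k_a−k_d)/(k_d L₀))]
= [1/(1.12−0.187)] ln[(1.12/0.187)(1 − 4.14×0.9330/(0.187×31.2))]
= (1/0.9330) ln[5.989 × 0.3380] = 1.072 × ln(2.024) = 1.072 × 0.7051 = 0.7558 d.
L(t_c) = L₀ e^(−k_d t_c) = 31.2 × 0.8682 = 27.09 mg/L, and at the critical point k_a D_c = k_d L, so D_c = (0.187/1.12) × 27.09 = 4.523 mg/L.
Minimum DO = C_s − D_c = 8.29 − 4.523 = 3.767 mg/L.

t_c ≈ 0.756 d; D_c ≈ 4.52 mg/L; min DO ≈ 3.77 mg/L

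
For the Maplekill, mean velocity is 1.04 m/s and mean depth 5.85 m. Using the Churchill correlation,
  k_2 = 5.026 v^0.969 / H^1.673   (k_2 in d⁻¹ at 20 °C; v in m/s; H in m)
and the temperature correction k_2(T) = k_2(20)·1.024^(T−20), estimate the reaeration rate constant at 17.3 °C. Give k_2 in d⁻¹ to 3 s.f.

k_2 ≈ 0.255 d⁻¹

k_2(20) = 5.026 × 1.04^0.969 / 5.85^1.673 = 5.026 × 1.039 / 19.21 = 0.2718 d⁻¹.
k_2(17.3) = 0.2718 × 1.024^(17.3−20) = 0.2718 × 0.9380 = 0.2550 d⁻¹.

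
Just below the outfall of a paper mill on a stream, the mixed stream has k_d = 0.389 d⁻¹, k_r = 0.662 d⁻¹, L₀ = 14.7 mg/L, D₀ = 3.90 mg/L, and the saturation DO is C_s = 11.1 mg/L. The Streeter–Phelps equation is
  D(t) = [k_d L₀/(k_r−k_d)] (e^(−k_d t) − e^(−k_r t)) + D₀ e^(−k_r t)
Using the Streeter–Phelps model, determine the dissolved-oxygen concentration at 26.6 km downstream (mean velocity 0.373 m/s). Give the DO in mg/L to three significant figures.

DO ≈ 5.78 mg/L

Travel time t = x/v = 26.6 km / (0.373 m/s) = 26600 m / 0.373 m/s = 71310 s = 0.8254 d.
k_d L₀/(k_r−k_d) = 0.389×14.7/(0.662−0.389) = 5.718/0.2730 = 20.95 mg/L.
e^(−k_d t) = e^(−0.389×0.8254) = 0.7254; e^(−k_r t) = e^(−0.662×0.8254) = 0.5790.
D = 20.95 × (0.7254 − 0.5790) + 3.90 × 0.5790 = 3.065 + 2.258 = 5.323 mg/L.
DO = C_s − D = 11.1 − 5.323 = 5.777 mg/L.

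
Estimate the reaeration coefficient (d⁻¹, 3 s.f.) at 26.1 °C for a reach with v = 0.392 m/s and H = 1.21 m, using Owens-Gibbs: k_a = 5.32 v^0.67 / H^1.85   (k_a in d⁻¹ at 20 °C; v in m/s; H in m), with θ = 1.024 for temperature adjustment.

k_a(20) = 5.32 × 0.392^0.67 / 1.21^1.85 = 5.32 × 0.5340 / 1.423 = 1.996 d⁻¹.
k_a(26.1) = 1.996 × 1.024^(26.1−20) = 1.996 × 1.156 = 2.307 d⁻¹.

k_a ≈ 2.31 d⁻¹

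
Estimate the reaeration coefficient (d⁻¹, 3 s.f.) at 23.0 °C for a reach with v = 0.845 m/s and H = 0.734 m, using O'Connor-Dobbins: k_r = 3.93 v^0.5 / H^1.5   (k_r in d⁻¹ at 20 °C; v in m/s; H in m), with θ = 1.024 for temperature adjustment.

k_r(20) = 3.93 × 0.845^0.5 / 0.734^1.5 = 3.93 × 0.9192 / 0.6288 = 5.745 d⁻¹.
k_r(23.0) = 5.745 × 1.024^(23.0−20) = 5.745 × 1.074 = 6.168 d⁻¹.

k_r ≈ 6.17 d⁻¹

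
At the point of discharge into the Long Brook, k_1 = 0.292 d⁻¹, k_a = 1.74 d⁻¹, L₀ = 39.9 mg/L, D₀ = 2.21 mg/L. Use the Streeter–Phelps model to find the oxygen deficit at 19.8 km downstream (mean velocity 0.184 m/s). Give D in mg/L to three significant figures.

Travel time t = x/v = 19.8 km / (0.184 m/s) = 19800 m / 0.184 m/s = 107600 s = 1.245 d.
k_1 L₀/(k_a−k_1) = 0.292×39.9/(1.74−0.292) = 11.65/1.448 = 8.046 mg/L.
e^(−k_1 t) = e^(−0.292×1.245) = 0.6951; e^(−k_a t) = e^(−1.74×1.245) = 0.1145.
D = 8.046 × (0.6951 − 0.1145) + 2.21 × 0.1145 = 4.672 + 0.2531 = 4.925 mg/L.

D ≈ 4.92 mg/L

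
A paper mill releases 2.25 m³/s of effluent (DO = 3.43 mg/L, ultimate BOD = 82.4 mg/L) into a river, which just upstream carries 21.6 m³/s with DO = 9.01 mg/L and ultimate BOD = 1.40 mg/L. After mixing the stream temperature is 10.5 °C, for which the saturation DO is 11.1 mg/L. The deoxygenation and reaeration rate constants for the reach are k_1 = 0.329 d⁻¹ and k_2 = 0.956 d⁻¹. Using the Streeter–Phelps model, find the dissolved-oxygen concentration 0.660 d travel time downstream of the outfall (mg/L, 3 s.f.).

DO ≈ 8.41 mg/L

Mixed DO = (21.6×9.01 + 2.25×3.43)/(21.6+2.25) = 202.3/23.85 = 8.484 mg/L.
Mixed L₀ = (21.6×1.40 + 2.25×82.4)/(23.85) = 215.6/23.85 = 9.042 mg/L.
Initial deficit D₀ = C_s − DO₀ = 11.1 − 8.484 = 2.616 mg/L.
D(0.660) = [0.329×9.042/(0.956−0.329)](e^(−0.329×0.660) − e^(−0.956×0.660)) + 2.616 e^(−0.956×0.660)
= 4.744 × (0.8048 − 0.5321) + 2.616 × 0.5321 = 2.686 mg/L.
DO = 11.1 − 2.686 = 8.414 mg/L.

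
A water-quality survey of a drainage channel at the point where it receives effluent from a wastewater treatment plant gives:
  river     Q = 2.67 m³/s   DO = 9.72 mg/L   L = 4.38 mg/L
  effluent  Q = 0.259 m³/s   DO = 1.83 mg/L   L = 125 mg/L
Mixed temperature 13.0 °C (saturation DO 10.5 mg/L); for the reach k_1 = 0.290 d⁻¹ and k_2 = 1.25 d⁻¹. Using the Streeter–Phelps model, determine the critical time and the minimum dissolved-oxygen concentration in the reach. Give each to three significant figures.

t_c ≈ 1.11 d; minimum DO ≈ 7.97 mg/L

Mixed DO = (2.67×9.72 + 0.259×1.83)/(2.67+0.259) = 26.43/2.929 = 9.022 mg/L.
Mixed L₀ = (2.67×4.38 + 0.259×125)/(2.929) = 44.07/2.929 = 15.05 mg/L.
Initial deficit D₀ = C_s − DO₀ = 10.5 − 9.022 = 1.478 mg/L.
t_c = (1/0.9600) ln[(1.25/0.290)(1 − 1.478×0.9600/(0.290×15.05))] = 1.042 × ln(2.909) = 1.112 d.
D_c = (0.290/1.25) × 15.05 × e^(−0.290×1.112) = 0.2320 × 15.05 × 0.7243 = 2.528 mg/L.
Minimum DO = 10.5 − 2.528 = 7.972 mg/L.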